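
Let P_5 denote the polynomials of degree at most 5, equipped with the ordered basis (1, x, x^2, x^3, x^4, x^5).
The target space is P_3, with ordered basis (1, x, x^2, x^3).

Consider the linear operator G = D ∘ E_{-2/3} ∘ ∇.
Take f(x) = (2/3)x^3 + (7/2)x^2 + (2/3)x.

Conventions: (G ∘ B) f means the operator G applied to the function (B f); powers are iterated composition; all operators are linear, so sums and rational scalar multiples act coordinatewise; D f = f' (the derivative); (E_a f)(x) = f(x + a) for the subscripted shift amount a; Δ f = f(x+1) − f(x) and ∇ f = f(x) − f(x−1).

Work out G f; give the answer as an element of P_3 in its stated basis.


∇ f = 2x^2 + 5x - 13/6
E_{-2/3} ∇ f = 2x^2 + (7/3)x - 83/18
D (E_{-2/3} ∘ ∇) f = 4x + 7/3

the result is g(x) = 4x + 7/3


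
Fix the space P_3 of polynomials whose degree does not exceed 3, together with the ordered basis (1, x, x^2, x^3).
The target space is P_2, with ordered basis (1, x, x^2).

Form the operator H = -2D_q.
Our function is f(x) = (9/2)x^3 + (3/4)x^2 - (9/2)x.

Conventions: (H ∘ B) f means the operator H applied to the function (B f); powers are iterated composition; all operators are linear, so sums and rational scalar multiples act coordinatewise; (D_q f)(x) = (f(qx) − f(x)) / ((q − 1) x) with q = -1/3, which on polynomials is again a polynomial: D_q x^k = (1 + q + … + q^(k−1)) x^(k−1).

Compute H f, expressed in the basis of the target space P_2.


the result is g(x) = -7x^2 - x + 9

D_q f = (7/2)x^2 + (1/2)x - 9/2
(-2D_q) f = -7x^2 - x + 9


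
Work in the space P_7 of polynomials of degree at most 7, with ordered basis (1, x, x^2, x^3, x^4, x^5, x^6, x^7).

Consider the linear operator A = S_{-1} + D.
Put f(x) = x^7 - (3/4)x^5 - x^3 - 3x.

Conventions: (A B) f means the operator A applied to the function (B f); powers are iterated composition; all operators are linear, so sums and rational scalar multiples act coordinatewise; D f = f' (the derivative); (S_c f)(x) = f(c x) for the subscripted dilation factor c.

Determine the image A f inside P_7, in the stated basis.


S_{-1} f = -x^7 + (3/4)x^5 + x^3 + 3x
D f = 7x^6 - (15/4)x^4 - 3x^2 - 3
(S_{-1} + D) f = -x^7 + 7x^6 + (3/4)x^5 - (15/4)x^4 + x^3 - 3x^2 + 3x - 3

the image equals g(x) = -x^7 + 7x^6 + (3/4)x^5 - (15/4)x^4 + x^3 - 3x^2 + 3x - 3


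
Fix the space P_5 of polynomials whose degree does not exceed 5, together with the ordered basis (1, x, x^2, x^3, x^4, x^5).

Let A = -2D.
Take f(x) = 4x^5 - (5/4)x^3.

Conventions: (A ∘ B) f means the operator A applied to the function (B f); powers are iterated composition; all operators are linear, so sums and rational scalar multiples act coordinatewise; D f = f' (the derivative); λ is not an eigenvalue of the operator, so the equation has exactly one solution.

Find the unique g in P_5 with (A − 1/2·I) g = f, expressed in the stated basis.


write g with unknown coordinates in the stated basis and equate coefficients in (A − 1/2·I) g = f
solving from the highest basis element down gives g = -8x^5 + 160x^4 - (5115/2)x^3 + 30690x^2 - 245520x + 982080
check: A g = 80x^4 - 1280x^3 + 15345x^2 - 122760x + 491040
so A g − 1/2·g = 4x^5 - (5/4)x^3 = f ✓

the result is g(x) = -8x^5 + 160x^4 - (5115/2)x^3 + 30690x^2 - 245520x + 982080


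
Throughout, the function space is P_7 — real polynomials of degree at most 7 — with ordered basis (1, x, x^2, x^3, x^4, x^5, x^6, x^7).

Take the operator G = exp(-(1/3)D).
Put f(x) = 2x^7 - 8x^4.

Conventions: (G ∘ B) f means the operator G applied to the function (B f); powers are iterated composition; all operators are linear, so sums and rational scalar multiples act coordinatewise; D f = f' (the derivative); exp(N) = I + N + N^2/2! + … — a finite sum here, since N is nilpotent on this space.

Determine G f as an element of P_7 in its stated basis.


the result is g(x) = 2x^7 - (14/3)x^6 + (14/3)x^5 - (286/27)x^4 + (934/81)x^3 - (446/81)x^2 + (878/729)x - 218/2187

order-1 term: -(14/3)x^6 + (32/3)x^3
order-2 term: (14/3)x^5 - (16/3)x^2
order-3 term: -(70/27)x^4 + (32/27)x
order-4 term: (70/81)x^3 - 8/81
order-5 term: -(14/81)x^2
order-6 term: (14/729)x
order-7 term: -2/2187
the series for exp(-(1/3)D) f terminates at order 7
exp(-(1/3)D) f = 2x^7 - (14/3)x^6 + (14/3)x^5 - (286/27)x^4 + (934/81)x^3 - (446/81)x^2 + (878/729)x - 218/2187


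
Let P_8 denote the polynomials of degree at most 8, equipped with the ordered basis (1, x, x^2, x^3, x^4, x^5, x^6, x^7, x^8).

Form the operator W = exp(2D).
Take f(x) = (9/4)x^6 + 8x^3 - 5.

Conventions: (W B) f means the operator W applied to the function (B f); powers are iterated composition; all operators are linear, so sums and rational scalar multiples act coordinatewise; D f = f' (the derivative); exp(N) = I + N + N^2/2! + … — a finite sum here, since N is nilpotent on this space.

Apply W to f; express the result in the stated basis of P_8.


the image equals g(x) = (9/4)x^6 + 27x^5 + 135x^4 + 368x^3 + 588x^2 + 528x + 203

order-1 term: 27x^5 + 48x^2
order-2 term: 135x^4 + 96x
order-3 term: 360x^3 + 64
order-4 term: 540x^2
order-5 term: 432x
order-6 term: 144
the series for exp(2D) f terminates at order 6
exp(2D) f = (9/4)x^6 + 27x^5 + 135x^4 + 368x^3 + 588x^2 + 528x + 203


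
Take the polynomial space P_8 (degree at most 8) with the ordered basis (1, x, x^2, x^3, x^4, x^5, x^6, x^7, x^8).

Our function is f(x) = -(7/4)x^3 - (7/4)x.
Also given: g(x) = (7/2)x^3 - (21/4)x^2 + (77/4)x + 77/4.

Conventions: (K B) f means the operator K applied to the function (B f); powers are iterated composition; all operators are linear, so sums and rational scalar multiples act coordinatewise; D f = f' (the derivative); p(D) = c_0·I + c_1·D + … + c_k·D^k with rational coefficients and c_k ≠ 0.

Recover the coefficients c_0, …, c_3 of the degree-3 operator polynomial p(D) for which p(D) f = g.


D^0 f = -(7/4)x^3 - (7/4)x
D^1 f = -(21/4)x^2 - 7/4
D^2 f = -(21/2)x
D^3 f = -21/2
matching coefficients of g against c_0 f + c_1 Df + … from the top degree down determines the c_i
solution: c_0 = -2, c_1 = 1, c_2 = -3/2, c_3 = -2

c_0 = -2, c_1 = 1, c_2 = -3/2, c_3 = -2


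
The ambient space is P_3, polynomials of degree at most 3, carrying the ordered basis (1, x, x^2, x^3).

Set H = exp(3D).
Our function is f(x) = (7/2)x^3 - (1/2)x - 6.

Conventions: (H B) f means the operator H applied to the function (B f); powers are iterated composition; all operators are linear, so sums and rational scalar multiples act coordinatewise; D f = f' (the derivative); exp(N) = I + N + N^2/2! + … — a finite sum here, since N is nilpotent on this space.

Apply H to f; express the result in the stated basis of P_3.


the result is g(x) = (7/2)x^3 + (63/2)x^2 + 94x + 87

order-1 term: (63/2)x^2 - 3/2
order-2 term: (189/2)x
order-3 term: 189/2
the series for exp(3D) f terminates at order 3
exp(3D) f = (7/2)x^3 + (63/2)x^2 + 94x + 87


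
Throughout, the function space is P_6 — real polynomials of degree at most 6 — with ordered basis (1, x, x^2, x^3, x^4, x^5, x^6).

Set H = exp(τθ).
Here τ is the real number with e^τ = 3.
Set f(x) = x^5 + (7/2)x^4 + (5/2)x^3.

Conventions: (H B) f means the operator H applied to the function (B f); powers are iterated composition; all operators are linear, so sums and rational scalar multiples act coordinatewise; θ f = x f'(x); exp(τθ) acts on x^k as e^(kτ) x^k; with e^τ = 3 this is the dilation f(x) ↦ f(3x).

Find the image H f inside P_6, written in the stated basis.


g(x) = 243x^5 + (567/2)x^4 + (135/2)x^3

exp(τθ) x^k = e^(kτ) x^k; with e^τ = 3 this sends x^k to 3^k x^k
x^3 ↦ 27 x^3
x^4 ↦ 81 x^4
x^5 ↦ 243 x^5
applying this coordinatewise to f: exp(τθ) f = 243x^5 + (567/2)x^4 + (135/2)x^3


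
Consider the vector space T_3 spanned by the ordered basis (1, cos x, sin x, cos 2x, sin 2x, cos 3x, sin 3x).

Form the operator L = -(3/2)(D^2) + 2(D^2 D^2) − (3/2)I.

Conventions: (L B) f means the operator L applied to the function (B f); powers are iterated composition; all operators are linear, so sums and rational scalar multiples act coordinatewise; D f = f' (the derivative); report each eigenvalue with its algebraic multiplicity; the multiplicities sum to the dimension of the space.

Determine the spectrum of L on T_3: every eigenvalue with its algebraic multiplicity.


λ = -3/2 (multiplicity 1), λ = 2 (multiplicity 2), λ = 73/2 (multiplicity 2), λ = 174 (multiplicity 2)

image of 1: -3/2
image of cos x: 2cos x
image of sin x: 2sin x
image of cos 2x: (73/2)cos 2x
image of sin 2x: (73/2)sin 2x
image of cos 3x: 174cos 3x
image of sin 3x: 174sin 3x
the matrix is diagonal; its diagonal is (-3/2, 2, 2, 73/2, 73/2, 174, 174)
for a triangular matrix the eigenvalues are the diagonal entries, with algebraic multiplicity their repetition count


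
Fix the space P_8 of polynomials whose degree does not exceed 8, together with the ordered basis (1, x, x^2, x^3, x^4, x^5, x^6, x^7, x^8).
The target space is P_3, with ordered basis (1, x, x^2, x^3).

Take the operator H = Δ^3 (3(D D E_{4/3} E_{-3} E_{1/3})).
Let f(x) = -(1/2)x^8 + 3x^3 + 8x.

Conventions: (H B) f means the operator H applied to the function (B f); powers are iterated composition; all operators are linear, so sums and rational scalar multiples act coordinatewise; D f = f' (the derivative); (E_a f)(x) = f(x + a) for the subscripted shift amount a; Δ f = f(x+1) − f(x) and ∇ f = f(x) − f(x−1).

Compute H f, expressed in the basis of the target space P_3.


E_{1/3} f = -(1/2)x^8 - (4/3)x^7 - (14/9)x^6 - (28/27)x^5 - (35/81)x^4 + (701/243)x^3 + (2173/729)x^2 + (19679/2187)x + 36449/13122
E_{-3} E_{1/3} f = -(1/2)x^8 + (32/3)x^7 - (896/9)x^6 + (14336/27)x^5 - (143360/81)x^4 + (918233/243)x^3 - (3687512/729)x^2 + (8546072/2187)x - 8901824/6561
E_{4/3} (E_{-3} E_{1/3}) f = -(1/2)x^8 + (16/3)x^7 - (224/9)x^6 + (1792/27)x^5 - (8960/81)x^4 + (29401/243)x^3 - (66092/729)x^2 + (118024/2187)x - 149408/6561
D E_{4/3} (E_{-3} E_{1/3}) f = -4x^7 + (112/3)x^6 - (448/3)x^5 + (8960/27)x^4 - (35840/81)x^3 + (29401/81)x^2 - (132184/729)x + 118024/2187
D D E_{4/3} (E_{-3} E_{1/3}) f = -28x^6 + 224x^5 - (2240/3)x^4 + (35840/27)x^3 - (35840/27)x^2 + (58802/81)x - 132184/729
(3(D D E_{4/3} E_{-3} E_{1/3})) f = -84x^6 + 672x^5 - 2240x^4 + (35840/9)x^3 - (35840/9)x^2 + (58802/27)x - 132184/243
Δ (3(D D E_{4/3} E_{-3} E_{1/3})) f = -504x^5 + 2100x^4 - 3920x^3 + (11900/3)x^2 - (19096/9)x + 14198/27
Δ Δ (3(D D E_{4/3} E_{-3} E_{1/3})) f = -2520x^4 + 3360x^3 - 4200x^2 + (6160/3)x - 4312/9
Δ Δ Δ (3(D D E_{4/3} E_{-3} E_{1/3})) f = -10080x^3 - 5040x^2 - 8400x - 3920/3

the result is g(x) = -10080x^3 - 5040x^2 - 8400x - 3920/3


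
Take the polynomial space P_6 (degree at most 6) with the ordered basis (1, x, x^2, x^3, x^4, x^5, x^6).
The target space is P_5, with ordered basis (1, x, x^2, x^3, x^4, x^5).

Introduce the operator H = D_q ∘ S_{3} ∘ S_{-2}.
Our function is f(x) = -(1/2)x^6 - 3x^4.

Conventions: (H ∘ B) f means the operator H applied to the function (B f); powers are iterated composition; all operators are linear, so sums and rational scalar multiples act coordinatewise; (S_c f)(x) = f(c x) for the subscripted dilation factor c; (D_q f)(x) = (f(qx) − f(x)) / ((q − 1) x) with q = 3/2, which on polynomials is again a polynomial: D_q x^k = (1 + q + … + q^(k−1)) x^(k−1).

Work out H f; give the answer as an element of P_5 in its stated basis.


S_{-2} f = -32x^6 - 48x^4
S_{3} S_{-2} f = -23328x^6 - 3888x^4
D_q S_{3} S_{-2} f = -484785x^5 - 31590x^3

the result is g(x) = -484785x^5 - 31590x^3


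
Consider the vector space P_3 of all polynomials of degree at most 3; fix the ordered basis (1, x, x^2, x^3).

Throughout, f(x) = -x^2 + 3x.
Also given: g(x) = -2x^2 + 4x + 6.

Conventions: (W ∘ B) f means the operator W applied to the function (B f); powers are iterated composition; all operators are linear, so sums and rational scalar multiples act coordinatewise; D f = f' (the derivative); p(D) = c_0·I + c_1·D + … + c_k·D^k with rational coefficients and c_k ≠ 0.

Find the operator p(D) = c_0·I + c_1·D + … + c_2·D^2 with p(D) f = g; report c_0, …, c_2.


p(D) = 2·I + D − (3/2)·D^2, i.e. c_0 = 2, c_1 = 1, c_2 = -3/2

D^0 f = -x^2 + 3x
D^1 f = -2x + 3
D^2 f = -2
matching coefficients of g against c_0 f + c_1 Df + … from the top degree down determines the c_i
solution: c_0 = 2, c_1 = 1, c_2 = -3/2


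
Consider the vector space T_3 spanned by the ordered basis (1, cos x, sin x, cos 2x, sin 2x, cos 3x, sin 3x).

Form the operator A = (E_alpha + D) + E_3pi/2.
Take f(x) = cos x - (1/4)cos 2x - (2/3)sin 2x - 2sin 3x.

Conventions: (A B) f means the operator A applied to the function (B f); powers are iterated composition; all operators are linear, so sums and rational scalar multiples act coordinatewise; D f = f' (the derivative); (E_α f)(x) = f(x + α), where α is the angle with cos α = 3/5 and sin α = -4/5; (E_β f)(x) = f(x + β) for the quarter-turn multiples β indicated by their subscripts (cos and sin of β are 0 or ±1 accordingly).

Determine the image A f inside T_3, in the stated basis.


E_alpha f = (3/5)cos x + (4/5)sin x + (71/100)cos 2x - (4/75)sin 2x + (88/125)cos 3x + (234/125)sin 3x
D f = -sin x - (4/3)cos 2x + (1/2)sin 2x - 6cos 3x
(E_alpha + D) f = (3/5)cos x - (1/5)sin x - (187/300)cos 2x + (67/150)sin 2x - (662/125)cos 3x + (234/125)sin 3x
E_3pi/2 f = sin x + (1/4)cos 2x + (2/3)sin 2x - 2cos 3x
((E_alpha + D) + E_3pi/2) f = (3/5)cos x + (4/5)sin x - (28/75)cos 2x + (167/150)sin 2x - (912/125)cos 3x + (234/125)sin 3x

the result is g(x) = (3/5)cos x + (4/5)sin x - (28/75)cos 2x + (167/150)sin 2x - (912/125)cos 3x + (234/125)sin 3x


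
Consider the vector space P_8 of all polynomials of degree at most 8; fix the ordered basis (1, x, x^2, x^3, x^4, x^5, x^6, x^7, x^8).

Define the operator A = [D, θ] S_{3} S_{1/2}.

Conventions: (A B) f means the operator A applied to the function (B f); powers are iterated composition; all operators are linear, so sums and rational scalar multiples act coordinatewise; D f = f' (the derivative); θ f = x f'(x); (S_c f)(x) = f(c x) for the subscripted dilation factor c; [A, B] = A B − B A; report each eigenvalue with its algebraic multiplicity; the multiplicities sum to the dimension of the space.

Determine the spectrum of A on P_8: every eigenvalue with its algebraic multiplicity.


λ = 0 (multiplicity 9)

image of 1: 0
image of x: 3/2
image of x^2: (9/2)x
image of x^3: (81/8)x^2
image of x^4: (81/4)x^3
image of x^5: (1215/32)x^4
image of x^6: (2187/32)x^5
image of x^7: (15309/128)x^6
image of x^8: (6561/32)x^7
the matrix is upper triangular; its diagonal is (0, 0, 0, 0, 0, 0, 0, 0, 0)
for a triangular matrix the eigenvalues are the diagonal entries, with algebraic multiplicity their repetition count


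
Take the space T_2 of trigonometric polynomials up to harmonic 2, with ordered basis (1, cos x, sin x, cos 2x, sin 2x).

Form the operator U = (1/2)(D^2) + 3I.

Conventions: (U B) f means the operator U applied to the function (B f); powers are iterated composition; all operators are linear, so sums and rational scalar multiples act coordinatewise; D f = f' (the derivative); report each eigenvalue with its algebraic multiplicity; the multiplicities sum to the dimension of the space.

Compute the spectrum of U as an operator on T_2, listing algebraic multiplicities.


λ = 1 (multiplicity 2), λ = 5/2 (multiplicity 2), λ = 3 (multiplicity 1)

image of 1: 3
image of cos x: (5/2)cos x
image of sin x: (5/2)sin x
image of cos 2x: cos 2x
image of sin 2x: sin 2x
the matrix is diagonal; its diagonal is (3, 5/2, 5/2, 1, 1)
for a triangular matrix the eigenvalues are the diagonal entries, with algebraic multiplicity their repetition count


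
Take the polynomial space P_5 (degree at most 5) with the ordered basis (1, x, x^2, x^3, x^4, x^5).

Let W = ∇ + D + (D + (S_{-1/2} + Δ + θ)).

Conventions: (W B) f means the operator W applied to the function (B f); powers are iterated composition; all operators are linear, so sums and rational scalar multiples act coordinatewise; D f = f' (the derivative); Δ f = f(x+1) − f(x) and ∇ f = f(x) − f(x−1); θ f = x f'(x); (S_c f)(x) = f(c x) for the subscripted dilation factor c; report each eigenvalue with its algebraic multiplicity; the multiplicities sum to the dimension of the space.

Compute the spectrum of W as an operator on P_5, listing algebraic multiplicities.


λ = 1/2 (multiplicity 1), λ = 1 (multiplicity 1), λ = 9/4 (multiplicity 1), λ = 23/8 (multiplicity 1), λ = 65/16 (multiplicity 1), λ = 159/32 (multiplicity 1)

image of 1: 1
image of x: (1/2)x + 4
image of x^2: (9/4)x^2 + 8x
image of x^3: (23/8)x^3 + 12x^2 + 2
image of x^4: (65/16)x^4 + 16x^3 + 8x
image of x^5: (159/32)x^5 + 20x^4 + 20x^2 + 2
the matrix is upper triangular; its diagonal is (1, 1/2, 9/4, 23/8, 65/16, 159/32)
for a triangular matrix the eigenvalues are the diagonal entries, with algebraic multiplicity their repetition count


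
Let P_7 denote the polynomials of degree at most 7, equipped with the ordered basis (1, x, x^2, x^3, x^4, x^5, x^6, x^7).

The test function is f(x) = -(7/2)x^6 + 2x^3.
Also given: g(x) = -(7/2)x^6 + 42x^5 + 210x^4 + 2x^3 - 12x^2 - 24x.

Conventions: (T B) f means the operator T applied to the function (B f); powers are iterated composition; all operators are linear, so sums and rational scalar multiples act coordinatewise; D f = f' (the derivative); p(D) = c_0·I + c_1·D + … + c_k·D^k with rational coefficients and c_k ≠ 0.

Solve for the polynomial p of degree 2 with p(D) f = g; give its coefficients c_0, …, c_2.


D^0 f = -(7/2)x^6 + 2x^3
D^1 f = -21x^5 + 6x^2
D^2 f = -105x^4 + 12x
matching coefficients of g against c_0 f + c_1 Df + … from the top degree down determines the c_i
solution: c_0 = 1, c_1 = -2, c_2 = -2

c_0 = 1, c_1 = -2, c_2 = -2


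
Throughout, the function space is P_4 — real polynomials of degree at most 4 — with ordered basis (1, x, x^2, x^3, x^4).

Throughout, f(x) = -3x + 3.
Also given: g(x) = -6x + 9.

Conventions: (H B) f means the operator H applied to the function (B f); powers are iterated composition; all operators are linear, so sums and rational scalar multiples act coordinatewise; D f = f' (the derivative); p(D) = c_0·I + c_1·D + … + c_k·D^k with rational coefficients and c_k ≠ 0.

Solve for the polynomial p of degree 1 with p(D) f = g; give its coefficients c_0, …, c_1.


p(D) = 2·I − D, i.e. c_0 = 2, c_1 = -1

D^0 f = -3x + 3
D^1 f = -3
matching coefficients of g against c_0 f + c_1 Df + … from the top degree down determines the c_i
solution: c_0 = 2, c_1 = -1


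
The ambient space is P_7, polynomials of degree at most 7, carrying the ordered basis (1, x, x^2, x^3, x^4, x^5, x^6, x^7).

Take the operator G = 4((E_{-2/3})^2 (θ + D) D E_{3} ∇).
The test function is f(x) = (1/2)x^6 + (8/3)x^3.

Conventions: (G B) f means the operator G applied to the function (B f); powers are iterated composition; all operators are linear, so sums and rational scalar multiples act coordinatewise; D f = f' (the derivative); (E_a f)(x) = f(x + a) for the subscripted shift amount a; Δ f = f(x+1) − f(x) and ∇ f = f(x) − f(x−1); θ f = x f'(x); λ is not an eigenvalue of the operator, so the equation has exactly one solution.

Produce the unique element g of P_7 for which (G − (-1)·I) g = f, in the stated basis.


the result is g(x) = (1/2)x^6 - 240x^4 - (2272/3)x^3 + 22280x^2 + (335444/9)x - 401444/27

write g with unknown coordinates in the stated basis and equate coefficients in (G − (-1)·I) g = f
solving from the highest basis element down gives g = (1/2)x^6 - 240x^4 - (2272/3)x^3 + 22280x^2 + (335444/9)x - 401444/27
check: G g = 240x^4 + 760x^3 - 22280x^2 - (335444/9)x + 401444/27
so G g − (-1)·g = (1/2)x^6 + (8/3)x^3 = f ✓


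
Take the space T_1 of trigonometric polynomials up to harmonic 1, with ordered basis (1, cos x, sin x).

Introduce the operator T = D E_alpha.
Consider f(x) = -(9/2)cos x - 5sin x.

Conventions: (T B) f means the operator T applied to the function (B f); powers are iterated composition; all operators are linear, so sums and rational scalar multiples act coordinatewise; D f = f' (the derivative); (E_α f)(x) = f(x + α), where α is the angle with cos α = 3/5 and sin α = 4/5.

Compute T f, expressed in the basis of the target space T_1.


the image equals g(x) = (3/5)cos x + (67/10)sin x

E_alpha f = -(67/10)cos x + (3/5)sin x
D E_alpha f = (3/5)cos x + (67/10)sin x


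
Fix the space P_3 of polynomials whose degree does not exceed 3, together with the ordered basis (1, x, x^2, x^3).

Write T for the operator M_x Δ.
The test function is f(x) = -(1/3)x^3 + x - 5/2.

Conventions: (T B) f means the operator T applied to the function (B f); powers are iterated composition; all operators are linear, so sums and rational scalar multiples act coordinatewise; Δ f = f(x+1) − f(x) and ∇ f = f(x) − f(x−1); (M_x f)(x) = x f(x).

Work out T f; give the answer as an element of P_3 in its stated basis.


Δ f = -x^2 - x + 2/3
M_x Δ f = -x^3 - x^2 + (2/3)x

g(x) = -x^3 - x^2 + (2/3)x


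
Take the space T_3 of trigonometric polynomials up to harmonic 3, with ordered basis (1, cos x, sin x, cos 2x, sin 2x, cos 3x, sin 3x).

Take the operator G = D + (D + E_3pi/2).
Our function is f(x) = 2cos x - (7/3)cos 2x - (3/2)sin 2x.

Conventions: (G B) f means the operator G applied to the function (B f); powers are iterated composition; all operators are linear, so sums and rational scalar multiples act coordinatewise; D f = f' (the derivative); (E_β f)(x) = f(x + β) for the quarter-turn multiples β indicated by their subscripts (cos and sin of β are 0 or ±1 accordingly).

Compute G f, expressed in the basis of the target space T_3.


g(x) = -2sin x - (11/3)cos 2x + (65/6)sin 2x

D f = -2sin x - 3cos 2x + (14/3)sin 2x
D f = -2sin x - 3cos 2x + (14/3)sin 2x
E_3pi/2 f = 2sin x + (7/3)cos 2x + (3/2)sin 2x
(D + E_3pi/2) f = -(2/3)cos 2x + (37/6)sin 2x
(D + (D + E_3pi/2)) f = -2sin x - (11/3)cos 2x + (65/6)sin 2x


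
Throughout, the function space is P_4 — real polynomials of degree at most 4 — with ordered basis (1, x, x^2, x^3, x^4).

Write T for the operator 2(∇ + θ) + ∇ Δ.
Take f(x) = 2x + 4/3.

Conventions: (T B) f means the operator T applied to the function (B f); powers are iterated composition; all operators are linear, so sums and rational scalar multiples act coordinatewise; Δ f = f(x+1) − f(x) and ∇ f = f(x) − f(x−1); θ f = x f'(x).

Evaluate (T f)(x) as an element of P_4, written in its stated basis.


∇ f = 2
θ f = 2x
(∇ + θ) f = 2x + 2
(2(∇ + θ)) f = 4x + 4
Δ f = 2
∇ Δ f = 0
(2(∇ + θ) + ∇ Δ) f = 4x + 4

the image equals g(x) = 4x + 4


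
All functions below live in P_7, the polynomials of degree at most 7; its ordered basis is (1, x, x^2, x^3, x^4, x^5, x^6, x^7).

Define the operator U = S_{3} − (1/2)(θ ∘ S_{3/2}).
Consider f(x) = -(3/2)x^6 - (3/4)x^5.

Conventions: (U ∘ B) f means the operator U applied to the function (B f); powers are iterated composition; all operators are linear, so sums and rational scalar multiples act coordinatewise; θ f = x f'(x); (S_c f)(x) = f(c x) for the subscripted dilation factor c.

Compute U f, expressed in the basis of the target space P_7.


the image equals g(x) = -(133407/128)x^6 - (43011/256)x^5

S_{3} f = -(2187/2)x^6 - (729/4)x^5
S_{3/2} f = -(2187/128)x^6 - (729/128)x^5
θ S_{3/2} f = -(6561/64)x^6 - (3645/128)x^5
(-(1/2)(θ ∘ S_{3/2})) f = (6561/128)x^6 + (3645/256)x^5
(S_{3} − (1/2)(θ ∘ S_{3/2})) f = -(133407/128)x^6 - (43011/256)x^5


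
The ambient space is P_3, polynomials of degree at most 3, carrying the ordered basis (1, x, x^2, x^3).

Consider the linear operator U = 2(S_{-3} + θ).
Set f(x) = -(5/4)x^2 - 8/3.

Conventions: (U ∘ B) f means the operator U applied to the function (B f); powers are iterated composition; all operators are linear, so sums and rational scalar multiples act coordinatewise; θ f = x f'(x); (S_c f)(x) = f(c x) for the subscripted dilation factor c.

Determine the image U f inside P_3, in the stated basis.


the image equals g(x) = -(55/2)x^2 - 16/3

S_{-3} f = -(45/4)x^2 - 8/3
θ f = -(5/2)x^2
(S_{-3} + θ) f = -(55/4)x^2 - 8/3
(2(S_{-3} + θ)) f = -(55/2)x^2 - 16/3


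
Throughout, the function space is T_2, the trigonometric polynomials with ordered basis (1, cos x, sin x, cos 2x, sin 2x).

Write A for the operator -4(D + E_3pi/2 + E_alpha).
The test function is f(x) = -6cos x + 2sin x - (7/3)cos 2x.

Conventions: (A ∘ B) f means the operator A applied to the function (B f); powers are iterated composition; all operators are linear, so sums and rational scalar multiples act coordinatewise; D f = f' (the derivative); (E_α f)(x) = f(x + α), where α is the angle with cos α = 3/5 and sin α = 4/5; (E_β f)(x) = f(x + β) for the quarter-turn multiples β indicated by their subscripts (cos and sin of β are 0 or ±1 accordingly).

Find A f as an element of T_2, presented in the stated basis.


D f = 2cos x + 6sin x + (14/3)sin 2x
E_3pi/2 f = -2cos x - 6sin x + (7/3)cos 2x
E_alpha f = -2cos x + 6sin x + (49/75)cos 2x + (56/25)sin 2x
(D + E_3pi/2 + E_alpha) f = -2cos x + 6sin x + (224/75)cos 2x + (518/75)sin 2x
(-4(D + E_3pi/2 + E_alpha)) f = 8cos x - 24sin x - (896/75)cos 2x - (2072/75)sin 2x

the image equals g(x) = 8cos x - 24sin x - (896/75)cos 2x - (2072/75)sin 2x


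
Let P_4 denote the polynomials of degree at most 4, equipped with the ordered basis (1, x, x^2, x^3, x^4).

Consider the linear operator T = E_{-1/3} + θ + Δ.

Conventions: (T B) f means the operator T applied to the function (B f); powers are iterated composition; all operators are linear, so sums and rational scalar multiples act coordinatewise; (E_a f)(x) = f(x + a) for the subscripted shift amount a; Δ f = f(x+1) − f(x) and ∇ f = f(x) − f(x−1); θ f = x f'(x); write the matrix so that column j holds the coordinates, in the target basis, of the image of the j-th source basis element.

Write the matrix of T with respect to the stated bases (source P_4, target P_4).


the matrix is [[1, 2/3, 10/9, 26/27, 82/81]; [0, 2, 4/3, 10/3, 104/27]; [0, 0, 3, 2, 20/3]; [0, 0, 0, 4, 8/3]; [0, 0, 0, 0, 5]] (rows listed top to bottom)

image of 1: 1
image of x: 2x + 2/3
image of x^2: 3x^2 + (4/3)x + 10/9
image of x^3: 4x^3 + 2x^2 + (10/3)x + 26/27
image of x^4: 5x^4 + (8/3)x^3 + (20/3)x^2 + (104/27)x + 82/81
each image's coordinates form column j of the matrix


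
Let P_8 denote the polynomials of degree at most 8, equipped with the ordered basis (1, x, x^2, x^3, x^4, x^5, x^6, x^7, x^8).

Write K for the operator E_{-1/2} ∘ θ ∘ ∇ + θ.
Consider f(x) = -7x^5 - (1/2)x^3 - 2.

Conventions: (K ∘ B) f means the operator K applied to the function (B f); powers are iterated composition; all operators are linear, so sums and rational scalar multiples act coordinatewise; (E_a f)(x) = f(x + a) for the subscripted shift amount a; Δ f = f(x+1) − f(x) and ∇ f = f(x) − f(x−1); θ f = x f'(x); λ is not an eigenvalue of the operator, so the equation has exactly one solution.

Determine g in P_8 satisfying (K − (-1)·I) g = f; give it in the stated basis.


the result is g(x) = -(7/6)x^5 + (14/3)x^4 - (829/24)x^3 + (5497/36)x^2 - (57601/144)x + 21545/72

write g with unknown coordinates in the stated basis and equate coefficients in (K − (-1)·I) g = f
solving from the highest basis element down gives g = -(7/6)x^5 + (14/3)x^4 - (829/24)x^3 + (5497/36)x^2 - (57601/144)x + 21545/72
check: K g = -(35/6)x^5 - (14/3)x^4 + (817/24)x^3 - (5497/36)x^2 + (57601/144)x - 21689/72
so K g − (-1)·g = -7x^5 - (1/2)x^3 - 2 = f ✓


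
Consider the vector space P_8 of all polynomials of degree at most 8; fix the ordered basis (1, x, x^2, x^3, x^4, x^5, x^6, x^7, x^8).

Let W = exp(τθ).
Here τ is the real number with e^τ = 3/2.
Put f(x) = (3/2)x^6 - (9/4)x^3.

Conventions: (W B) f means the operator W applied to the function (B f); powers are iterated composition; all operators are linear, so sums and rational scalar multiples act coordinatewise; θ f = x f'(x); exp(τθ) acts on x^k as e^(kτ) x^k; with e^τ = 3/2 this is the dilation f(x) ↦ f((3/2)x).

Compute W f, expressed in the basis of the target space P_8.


the image equals g(x) = (2187/128)x^6 - (243/32)x^3

exp(τθ) x^k = e^(kτ) x^k; with e^τ = 3/2 this sends x^k to (3/2)^k x^k
x^3 ↦ 27/8 x^3
x^6 ↦ 729/64 x^6
applying this coordinatewise to f: exp(τθ) f = (2187/128)x^6 - (243/32)x^3


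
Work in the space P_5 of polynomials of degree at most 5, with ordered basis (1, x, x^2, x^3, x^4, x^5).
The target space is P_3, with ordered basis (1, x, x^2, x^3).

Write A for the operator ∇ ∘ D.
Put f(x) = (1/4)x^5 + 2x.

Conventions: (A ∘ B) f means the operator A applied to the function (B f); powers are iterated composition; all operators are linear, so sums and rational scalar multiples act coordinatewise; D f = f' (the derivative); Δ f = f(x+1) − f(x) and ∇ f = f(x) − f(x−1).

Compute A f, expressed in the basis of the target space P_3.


D f = (5/4)x^4 + 2
∇ D f = 5x^3 - (15/2)x^2 + 5x - 5/4

g(x) = 5x^3 - (15/2)x^2 + 5x - 5/4


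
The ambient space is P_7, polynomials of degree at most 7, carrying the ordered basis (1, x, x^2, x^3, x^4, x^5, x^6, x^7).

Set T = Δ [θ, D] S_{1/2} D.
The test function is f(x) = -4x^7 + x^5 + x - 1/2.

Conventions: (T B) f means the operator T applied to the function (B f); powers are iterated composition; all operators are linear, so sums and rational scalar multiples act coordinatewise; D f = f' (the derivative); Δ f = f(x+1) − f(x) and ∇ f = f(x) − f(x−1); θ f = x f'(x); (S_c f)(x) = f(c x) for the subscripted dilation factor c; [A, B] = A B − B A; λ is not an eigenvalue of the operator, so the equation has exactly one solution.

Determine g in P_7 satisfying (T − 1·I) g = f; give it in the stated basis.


write g with unknown coordinates in the stated basis and equate coefficients in (T − 1·I) g = f
solving from the highest basis element down gives g = 4x^7 - x^5 - (105/8)x^4 - (105/4)x^3 - (45/2)x^2 + 29x + 931/16
check: T g = -(105/8)x^4 - (105/4)x^3 - (45/2)x^2 + 30x + 923/16
so T g − 1·g = -4x^7 + x^5 + x - 1/2 = f ✓

the image equals g(x) = 4x^7 - x^5 - (105/8)x^4 - (105/4)x^3 - (45/2)x^2 + 29x + 931/16


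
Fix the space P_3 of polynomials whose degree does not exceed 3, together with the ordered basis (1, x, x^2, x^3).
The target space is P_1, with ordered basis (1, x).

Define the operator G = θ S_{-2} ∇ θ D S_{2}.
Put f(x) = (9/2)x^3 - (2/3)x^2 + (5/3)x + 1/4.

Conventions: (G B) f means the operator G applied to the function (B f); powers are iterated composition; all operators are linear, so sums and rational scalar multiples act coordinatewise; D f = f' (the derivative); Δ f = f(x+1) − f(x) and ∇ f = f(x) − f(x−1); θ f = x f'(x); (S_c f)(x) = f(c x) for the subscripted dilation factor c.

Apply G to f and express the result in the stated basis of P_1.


S_{2} f = 36x^3 - (8/3)x^2 + (10/3)x + 1/4
D S_{2} f = 108x^2 - (16/3)x + 10/3
θ D S_{2} f = 216x^2 - (16/3)x
∇ (θ D S_{2}) f = 432x - 664/3
S_{-2} ∇ (θ D S_{2}) f = -864x - 664/3
θ S_{-2} ∇ (θ D S_{2}) f = -864x

the image equals g(x) = -864x


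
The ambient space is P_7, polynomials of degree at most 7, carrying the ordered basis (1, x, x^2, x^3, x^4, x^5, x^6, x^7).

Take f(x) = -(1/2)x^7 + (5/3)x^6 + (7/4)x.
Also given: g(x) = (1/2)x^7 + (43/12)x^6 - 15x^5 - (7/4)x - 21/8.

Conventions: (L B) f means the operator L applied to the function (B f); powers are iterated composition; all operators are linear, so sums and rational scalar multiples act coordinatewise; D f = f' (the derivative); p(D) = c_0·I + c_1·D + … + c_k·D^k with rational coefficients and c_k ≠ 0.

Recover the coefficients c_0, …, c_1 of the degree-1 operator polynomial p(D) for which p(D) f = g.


D^0 f = -(1/2)x^7 + (5/3)x^6 + (7/4)x
D^1 f = -(7/2)x^6 + 10x^5 + 7/4
matching coefficients of g against c_0 f + c_1 Df + … from the top degree down determines the c_i
solution: c_0 = -1, c_1 = -3/2

p(D) = -I − (3/2)·D, i.e. c_0 = -1, c_1 = -3/2


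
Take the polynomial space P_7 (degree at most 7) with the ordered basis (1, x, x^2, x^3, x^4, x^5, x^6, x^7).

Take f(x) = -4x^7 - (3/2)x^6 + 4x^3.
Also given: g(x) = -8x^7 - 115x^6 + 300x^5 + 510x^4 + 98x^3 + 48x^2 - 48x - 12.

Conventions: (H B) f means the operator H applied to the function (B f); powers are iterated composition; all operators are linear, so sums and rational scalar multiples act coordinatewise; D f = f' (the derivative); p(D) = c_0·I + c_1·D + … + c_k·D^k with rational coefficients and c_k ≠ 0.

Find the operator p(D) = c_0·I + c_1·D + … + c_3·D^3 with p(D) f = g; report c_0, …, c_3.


c_0 = 2, c_1 = 4, c_2 = -2, c_3 = -1/2

D^0 f = -4x^7 - (3/2)x^6 + 4x^3
D^1 f = -28x^6 - 9x^5 + 12x^2
D^2 f = -168x^5 - 45x^4 + 24x
D^3 f = -840x^4 - 180x^3 + 24
matching coefficients of g against c_0 f + c_1 Df + … from the top degree down determines the c_i
solution: c_0 = 2, c_1 = 4, c_2 = -2, c_3 = -1/2


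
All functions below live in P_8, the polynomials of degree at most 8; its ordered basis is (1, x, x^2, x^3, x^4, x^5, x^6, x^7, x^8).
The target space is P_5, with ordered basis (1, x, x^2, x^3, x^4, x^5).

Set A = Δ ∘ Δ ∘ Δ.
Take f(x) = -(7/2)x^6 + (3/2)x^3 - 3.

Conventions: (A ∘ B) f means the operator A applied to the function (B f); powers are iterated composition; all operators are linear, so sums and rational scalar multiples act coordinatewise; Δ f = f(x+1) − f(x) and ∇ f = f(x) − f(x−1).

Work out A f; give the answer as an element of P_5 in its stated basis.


Δ f = -21x^5 - (105/2)x^4 - 70x^3 - 48x^2 - (33/2)x - 2
Δ Δ f = -105x^4 - 420x^3 - 735x^2 - 621x - 208
Δ Δ Δ f = -420x^3 - 1890x^2 - 3150x - 1881

g(x) = -420x^3 - 1890x^2 - 3150x - 1881


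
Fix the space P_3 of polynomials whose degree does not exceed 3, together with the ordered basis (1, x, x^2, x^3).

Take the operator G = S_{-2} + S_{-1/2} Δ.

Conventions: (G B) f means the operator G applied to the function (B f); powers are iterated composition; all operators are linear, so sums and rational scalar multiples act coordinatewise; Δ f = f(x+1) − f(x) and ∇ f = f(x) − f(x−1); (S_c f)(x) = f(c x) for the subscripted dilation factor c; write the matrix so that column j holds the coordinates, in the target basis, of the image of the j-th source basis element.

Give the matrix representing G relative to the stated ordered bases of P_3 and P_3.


image of 1: 1
image of x: -2x + 1
image of x^2: 4x^2 - x + 1
image of x^3: -8x^3 + (3/4)x^2 - (3/2)x + 1
each image's coordinates form column j of the matrix

the matrix is [[1, 1, 1, 1]; [0, -2, -1, -3/2]; [0, 0, 4, 3/4]; [0, 0, 0, -8]] (rows listed top to bottom)


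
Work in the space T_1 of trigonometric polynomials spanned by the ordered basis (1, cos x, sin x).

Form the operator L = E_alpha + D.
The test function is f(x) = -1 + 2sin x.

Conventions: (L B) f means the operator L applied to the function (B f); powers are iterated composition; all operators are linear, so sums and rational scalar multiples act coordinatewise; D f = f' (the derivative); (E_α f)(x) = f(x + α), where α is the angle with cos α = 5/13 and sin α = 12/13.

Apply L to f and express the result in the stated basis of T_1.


the result is g(x) = -1 + (50/13)cos x + (10/13)sin x

E_alpha f = -1 + (24/13)cos x + (10/13)sin x
D f = 2cos x
(E_alpha + D) f = -1 + (50/13)cos x + (10/13)sin x


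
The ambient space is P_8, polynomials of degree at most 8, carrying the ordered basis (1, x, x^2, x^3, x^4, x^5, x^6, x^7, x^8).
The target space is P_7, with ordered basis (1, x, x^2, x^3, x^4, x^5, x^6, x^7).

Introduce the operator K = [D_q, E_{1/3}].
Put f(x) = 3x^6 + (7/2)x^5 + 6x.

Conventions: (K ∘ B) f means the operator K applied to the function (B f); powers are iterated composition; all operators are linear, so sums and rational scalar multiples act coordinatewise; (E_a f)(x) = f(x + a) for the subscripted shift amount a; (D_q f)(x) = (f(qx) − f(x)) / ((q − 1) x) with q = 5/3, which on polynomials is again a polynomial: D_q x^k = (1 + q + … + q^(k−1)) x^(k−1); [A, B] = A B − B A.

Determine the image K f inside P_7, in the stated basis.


the image equals g(x) = -(11302/243)x^4 - (55442/729)x^3 - (92498/2187)x^2 - (65362/6561)x - 16868/19683

E_{1/3} f = 3x^6 + (19/2)x^5 + (65/6)x^4 + (55/9)x^3 + (50/27)x^2 + (1019/162)x + 109/54
D_q E_{1/3} f = (7448/81)x^5 + (27379/162)x^4 + (8840/81)x^3 + (2695/81)x^2 + (400/81)x + 1019/162
D_q f = (7448/81)x^5 + (10087/162)x^4 + 6
E_{1/3} D_q f = (7448/81)x^5 + (104741/486)x^4 + (135002/729)x^3 + (165263/2187)x^2 + (97762/6561)x + 281353/39366
[D_q, E_{1/3}] f = -(11302/243)x^4 - (55442/729)x^3 - (92498/2187)x^2 - (65362/6561)x - 16868/19683


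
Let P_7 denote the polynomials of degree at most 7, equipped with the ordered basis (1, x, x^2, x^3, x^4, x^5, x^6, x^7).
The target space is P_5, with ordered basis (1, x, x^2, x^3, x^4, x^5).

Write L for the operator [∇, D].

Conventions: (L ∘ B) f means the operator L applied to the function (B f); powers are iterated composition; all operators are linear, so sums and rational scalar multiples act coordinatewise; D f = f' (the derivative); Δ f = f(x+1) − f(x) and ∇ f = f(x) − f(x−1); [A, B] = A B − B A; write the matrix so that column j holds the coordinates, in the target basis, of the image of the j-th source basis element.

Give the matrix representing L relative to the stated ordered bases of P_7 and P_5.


image of 1: 0
image of x: 0
image of x^2: 0
image of x^3: 0
image of x^4: 0
image of x^5: 0
image of x^6: 0
image of x^7: 0
each image's coordinates form column j of the matrix

the matrix is [[0, 0, 0, 0, 0, 0, 0, 0]; [0, 0, 0, 0, 0, 0, 0, 0]; [0, 0, 0, 0, 0, 0, 0, 0]; [0, 0, 0, 0, 0, 0, 0, 0]; [0, 0, 0, 0, 0, 0, 0, 0]; [0, 0, 0, 0, 0, 0, 0, 0]] (rows listed top to bottom)


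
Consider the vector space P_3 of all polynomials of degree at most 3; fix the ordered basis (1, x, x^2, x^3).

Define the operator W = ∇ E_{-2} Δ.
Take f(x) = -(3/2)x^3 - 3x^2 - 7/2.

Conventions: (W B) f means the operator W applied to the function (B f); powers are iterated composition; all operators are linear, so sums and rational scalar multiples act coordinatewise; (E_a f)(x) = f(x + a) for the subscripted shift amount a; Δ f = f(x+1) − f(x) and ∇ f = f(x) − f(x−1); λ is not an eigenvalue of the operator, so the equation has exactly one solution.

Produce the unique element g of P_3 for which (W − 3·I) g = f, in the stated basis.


write g with unknown coordinates in the stated basis and equate coefficients in (W − 3·I) g = f
solving from the highest basis element down gives g = (1/2)x^3 + x^2 + x - 1/6
check: W g = 3x - 4
so W g − 3·g = -(3/2)x^3 - 3x^2 - 7/2 = f ✓

the result is g(x) = (1/2)x^3 + x^2 + x - 1/6


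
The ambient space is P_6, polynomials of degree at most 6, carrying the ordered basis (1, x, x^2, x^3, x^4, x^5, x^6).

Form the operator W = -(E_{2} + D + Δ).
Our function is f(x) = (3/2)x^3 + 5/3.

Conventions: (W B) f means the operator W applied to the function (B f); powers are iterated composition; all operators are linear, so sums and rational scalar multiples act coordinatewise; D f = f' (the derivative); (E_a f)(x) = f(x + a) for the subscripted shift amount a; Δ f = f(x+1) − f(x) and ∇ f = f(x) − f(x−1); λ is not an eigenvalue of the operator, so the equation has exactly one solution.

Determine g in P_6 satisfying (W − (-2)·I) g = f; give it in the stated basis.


write g with unknown coordinates in the stated basis and equate coefficients in (W − (-2)·I) g = f
solving from the highest basis element down gives g = (3/2)x^3 + 18x^2 + (333/2)x + 4627/6
check: W g = -(3/2)x^3 - 36x^2 - 333x - 4622/3
so W g − (-2)·g = (3/2)x^3 + 5/3 = f ✓

the image equals g(x) = (3/2)x^3 + 18x^2 + (333/2)x + 4627/6


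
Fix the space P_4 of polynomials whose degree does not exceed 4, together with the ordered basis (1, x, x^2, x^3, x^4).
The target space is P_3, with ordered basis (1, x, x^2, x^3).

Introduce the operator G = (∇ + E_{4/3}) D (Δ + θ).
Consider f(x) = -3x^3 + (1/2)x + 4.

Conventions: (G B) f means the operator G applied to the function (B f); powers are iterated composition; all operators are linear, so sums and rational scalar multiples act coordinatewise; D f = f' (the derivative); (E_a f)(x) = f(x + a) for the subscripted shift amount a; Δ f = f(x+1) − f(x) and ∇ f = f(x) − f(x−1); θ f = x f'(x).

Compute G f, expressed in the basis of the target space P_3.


Δ f = -9x^2 - 9x - 5/2
θ f = -9x^3 + (1/2)x
(Δ + θ) f = -9x^3 - 9x^2 - (17/2)x - 5/2
D (Δ + θ) f = -27x^2 - 18x - 17/2
∇ D (Δ + θ) f = -54x + 9
E_{4/3} D (Δ + θ) f = -27x^2 - 90x - 161/2
(∇ + E_{4/3}) D (Δ + θ) f = -27x^2 - 144x - 143/2

the image equals g(x) = -27x^2 - 144x - 143/2
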